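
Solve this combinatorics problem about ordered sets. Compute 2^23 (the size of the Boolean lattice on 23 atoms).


Power set = 2^n.
2^23 = 8388608


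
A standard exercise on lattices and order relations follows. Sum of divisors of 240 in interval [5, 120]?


Interval [5,120] in divisors of 240: [5, 10, 15, 20, 30, 40, 60, 120]
Sum = 300


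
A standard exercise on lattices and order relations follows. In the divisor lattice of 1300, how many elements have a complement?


An element a is complemented if some b has a meet b = bottom, a join b = top.
a is complemented iff gcd(a, n/a)=1, i.e. a is a unitary divisor of 1300.
Complemented elements: 1, 4, 13, 25, 52, 100, ... (2 more)
Count: 8


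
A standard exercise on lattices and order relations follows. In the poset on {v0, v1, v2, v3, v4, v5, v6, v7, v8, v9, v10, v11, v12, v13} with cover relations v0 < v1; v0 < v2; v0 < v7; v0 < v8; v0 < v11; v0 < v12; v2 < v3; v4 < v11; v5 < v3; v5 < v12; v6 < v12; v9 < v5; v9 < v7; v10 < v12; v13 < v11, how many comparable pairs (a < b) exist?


A comparable pair {a,b} has a < b or b < a in the order.
Count unordered pairs where one element is strictly below the other.
Examples: {v0,v1}, {v0,v2}, {v0,v3}, {v0,v7}, ...
Total comparable pairs: 18


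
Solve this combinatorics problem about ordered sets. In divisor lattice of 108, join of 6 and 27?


In a divisor lattice, join = lcm (least common multiple).
gcd(6,27) = 3
lcm(6,27) = 6*27/gcd = 162/3 = 54


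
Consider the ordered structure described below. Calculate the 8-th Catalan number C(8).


C(n) = C(2n, n) / (n+1).
C(16, 8) = 12870
C(8) = 12870 / 9 = 1430


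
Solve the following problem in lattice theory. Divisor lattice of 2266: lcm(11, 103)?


Join=lcm.
gcd(11,103)=1
lcm=1133


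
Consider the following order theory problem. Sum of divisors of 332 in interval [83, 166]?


Interval [83,166] in divisors of 332: [83, 166]
Sum = 249


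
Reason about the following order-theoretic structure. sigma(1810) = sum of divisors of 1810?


sigma(n) = sum of divisors.
Divisors of 1810: [1, 2, 5, 10, 181, 362, 905, 1810]
Sum = 3276


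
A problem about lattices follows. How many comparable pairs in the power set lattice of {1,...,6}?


A comparable pair {a,b} has a < b or b < a in the order.
Count unordered pairs where one element is strictly below the other.
Examples: {{},{1}}, {{},{2}}, {{},{3}}, {{},{4}}, ...
Total comparable pairs: 665


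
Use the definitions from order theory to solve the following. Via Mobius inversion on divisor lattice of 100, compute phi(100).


phi(n) = n * prod_{p|n} (1 - 1/p).
Prime divisors of 100: [2, 5]
phi(100) = 100 * (1 - 1/2) * (1 - 1/5)
phi(100) = 40


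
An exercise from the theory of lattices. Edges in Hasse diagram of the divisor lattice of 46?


A cover relation a -< b holds when a < b with no c strictly between.
Cover relations:
  1 -< 2
  1 -< 23
  2 -< 46
  23 -< 46
Total: 4


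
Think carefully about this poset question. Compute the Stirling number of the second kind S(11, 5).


S(n,k) = k*S(n-1,k) + S(n-1,k-1).
S(10,5) = 42525, S(10,4) = 34105
S(11,5) = 5*42525 + 34105 = 212625 + 34105
S(11,5) = 246730


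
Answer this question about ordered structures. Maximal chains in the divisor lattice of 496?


A maximal chain goes from the minimum element to a maximal element via cover relations.
Counting all min-to-max paths in the cover graph.
Total maximal chains: 5


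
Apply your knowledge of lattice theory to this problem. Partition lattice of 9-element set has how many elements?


B(n) = number of set partitions of an n-element set.
B(n) satisfies the recurrence: B(n+1) = sum_k C(n,k)*B(k).
B(9) = 21147


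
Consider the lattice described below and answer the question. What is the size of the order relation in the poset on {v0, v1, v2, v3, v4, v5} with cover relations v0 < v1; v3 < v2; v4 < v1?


The order relation is {(a,b) : a <= b}, reflexive so it includes (a,a).
Examples: (v0,v0), (v0,v1), (v1,v1), (v2,v2), (v3,v2), ...
Total ordered pairs: 9


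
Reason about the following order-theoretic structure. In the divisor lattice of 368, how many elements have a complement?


An element a is complemented if some b has a meet b = bottom, a join b = top.
a is complemented iff gcd(a, n/a)=1, i.e. a is a unitary divisor of 368.
Complemented elements: 1, 16, 23, 368
Count: 4


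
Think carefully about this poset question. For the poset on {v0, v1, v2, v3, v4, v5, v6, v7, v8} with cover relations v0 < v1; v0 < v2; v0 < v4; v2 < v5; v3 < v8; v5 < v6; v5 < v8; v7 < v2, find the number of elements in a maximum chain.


A chain is a totally ordered subset; we count the number of elements in a maximum chain.
Compute, for each element x, the size of the longest chain ending at x:
  v0: 1
  v3: 1
  v7: 1
  v1: 2
  v4: 2
  v2: 2
  ...
A maximum chain: v0 < v2 < v5 < v6
Number of elements in the longest chain: 4


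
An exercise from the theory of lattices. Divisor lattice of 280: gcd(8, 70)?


Meet=gcd.
gcd(8,70)=2


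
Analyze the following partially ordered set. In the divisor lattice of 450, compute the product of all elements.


Divisors of 450: [1, 2, 3, 5, 6, 9, 10, 15, 18, 25, 30, 45, 50, 75, 90, 150, 225, 450]
Product = n^(d(n)/2) = 450^(18/2)
Product = 756680642578125000000000


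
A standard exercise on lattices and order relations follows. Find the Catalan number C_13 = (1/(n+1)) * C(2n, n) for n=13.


C(n) = C(2n, n) / (n+1).
C(26, 13) = 10400600
C(13) = 10400600 / 14 = 742900


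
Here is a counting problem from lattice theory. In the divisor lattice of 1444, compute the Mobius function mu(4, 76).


In a divisor lattice, mu(a,b) = mu(b/a) where mu is the classical Mobius function.
b/a = 76/4 = 19
Prime factorization of 19: primes [19]
19 is squarefree with 1 prime factor(s), so mu(19) = (-1)^1 = -1


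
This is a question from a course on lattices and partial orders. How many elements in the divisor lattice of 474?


Divisors of 474: [1, 2, 3, 6, 79, 158, 237, 474]
Count: 8


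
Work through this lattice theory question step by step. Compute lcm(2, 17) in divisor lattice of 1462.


In a divisor lattice, join = lcm (least common multiple).
gcd(2,17) = 1
lcm(2,17) = 2*17/gcd = 34/1 = 34


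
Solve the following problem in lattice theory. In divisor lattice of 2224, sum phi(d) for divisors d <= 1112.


Divisors of 2224 up to 1112: [1, 2, 4, 8, 16, 139, 278, 556, 1112]
phi values: [1, 1, 2, 4, 8, 138, 138, 276, 552]
Sum = 1120


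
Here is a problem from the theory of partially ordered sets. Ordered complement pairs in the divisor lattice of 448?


Complement pair (a,b): a meet b = bottom, a join b = top.
Here: gcd(a,b)=1 and lcm(a,b)=448, i.e. a*b=448 with a,b coprime.
Pairs found: (1,448), (7,64), (64,7), (448,1)
Total ordered pairs: 4


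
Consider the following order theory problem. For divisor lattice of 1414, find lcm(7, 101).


In a divisor lattice, join = lcm (least common multiple).
Compute lcm iteratively: start with first element, then lcm(current, next).
Elements: [7, 101]
lcm(7,101) = 707
Final lcm = 707


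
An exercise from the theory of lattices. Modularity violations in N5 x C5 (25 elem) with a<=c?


Modular law: if a <= c then a v (b ^ c) = (a v b) ^ c.
Check all triples (a,b,c) with a <= c among 25 elements.
  e.g. a=(a,0), b=(c,0), c=(b,0): lhs=(a,0) != rhs=(b,0)
  e.g. a=(a,0), b=(c,1), c=(b,0): lhs=(a,0) != rhs=(b,0)
Total violating triples: 75


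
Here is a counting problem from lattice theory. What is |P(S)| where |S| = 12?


Power set = 2^n.
2^12 = 4096


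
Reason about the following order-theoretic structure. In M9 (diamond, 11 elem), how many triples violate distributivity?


Distributive law: a ^ (b v c) = (a ^ b) v (a ^ c).
Check all 11^3 = 1331 ordered triples (a,b,c).
  e.g. a=a1, b=a2, c=a3: lhs=a1 != rhs=0
  e.g. a=a1, b=a2, c=a4: lhs=a1 != rhs=0
Total violating triples: 504


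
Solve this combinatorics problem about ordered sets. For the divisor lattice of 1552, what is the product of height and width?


Height = length of longest chain minus 1; width = size of largest antichain.
A maximum chain: 1 | 97 | 194 | 388 | 776 | 1552  (height 5).
A maximum antichain: {2, 97}  (width 2).
Product = 5 * 2 = 10


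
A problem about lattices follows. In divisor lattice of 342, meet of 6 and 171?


In a divisor lattice, meet = gcd (greatest common divisor).
By Euclidean algorithm or factoring: gcd(6,171) = 3


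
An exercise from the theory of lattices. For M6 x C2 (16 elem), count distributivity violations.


Distributive law: a ^ (b v c) = (a ^ b) v (a ^ c).
Check all 16^3 = 4096 ordered triples (a,b,c).
  e.g. a=(a1,0), b=(a2,0), c=(a3,0): lhs=(a1,0) != rhs=(0,0)
  e.g. a=(a1,0), b=(a2,0), c=(a3,1): lhs=(a1,0) != rhs=(0,0)
Total violating triples: 960


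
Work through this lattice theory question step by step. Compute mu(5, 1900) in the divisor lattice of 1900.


In a divisor lattice, mu(a,b) = mu(b/a) where mu is the classical Mobius function.
b/a = 1900/5 = 380
Prime factorization of 380: primes [2, 5, 19]
380 is not squarefree, so mu(380) = 0


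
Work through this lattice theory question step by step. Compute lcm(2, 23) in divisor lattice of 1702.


In a divisor lattice, join = lcm (least common multiple).
gcd(2,23) = 1
lcm(2,23) = 2*23/gcd = 46/1 = 46


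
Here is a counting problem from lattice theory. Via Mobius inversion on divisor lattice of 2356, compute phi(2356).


phi(n) = n * prod_{p|n} (1 - 1/p).
Prime divisors of 2356: [2, 19, 31]
phi(2356) = 2356 * (1 - 1/2) * (1 - 1/19) * (1 - 1/31)
phi(2356) = 1080


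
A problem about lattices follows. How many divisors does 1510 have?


Divisors of 1510: [1, 2, 5, 10, 151, 302, 755, 1510]
Count: 8


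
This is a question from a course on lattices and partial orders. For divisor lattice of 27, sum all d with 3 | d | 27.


Interval [3,27] in divisors of 27: [3, 9, 27]
Sum = 39


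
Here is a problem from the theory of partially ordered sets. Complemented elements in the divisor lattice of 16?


An element a is complemented if some b has a meet b = bottom, a join b = top.
a is complemented iff gcd(a, n/a)=1, i.e. a is a unitary divisor of 16.
Complemented elements: 1, 16
Count: 2


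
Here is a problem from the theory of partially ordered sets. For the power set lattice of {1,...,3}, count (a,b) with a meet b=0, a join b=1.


Complement pair (a,b): a meet b = bottom, a join b = top.
Here: A intersect B = {} and A union B = {1,...,3}.
Pairs found: ({},{1,2,3}), ({1},{2,3}), ({2},{1,3}), ({3},{1,2}), ... (4 more)
Total ordered pairs: 8


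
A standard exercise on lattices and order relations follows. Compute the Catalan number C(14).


C(n) = C(2n, n) / (n+1).
C(28, 14) = 40116600
C(14) = 40116600 / 15 = 2674440


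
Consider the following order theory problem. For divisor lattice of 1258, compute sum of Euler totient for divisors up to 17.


Divisors of 1258 up to 17: [1, 2, 17]
phi values: [1, 1, 16]
Sum = 18


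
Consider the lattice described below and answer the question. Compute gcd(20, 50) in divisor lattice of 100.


In a divisor lattice, meet = gcd (greatest common divisor).
By Euclidean algorithm or factoring: gcd(20,50) = 10


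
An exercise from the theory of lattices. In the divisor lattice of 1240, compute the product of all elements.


Divisors of 1240: [1, 2, 4, 5, 8, 10, 20, 31, 40, 62, 124, 155, 248, 310, 620, 1240]
Product = n^(d(n)/2) = 1240^(16/2)
Product = 5589506702973337600000000


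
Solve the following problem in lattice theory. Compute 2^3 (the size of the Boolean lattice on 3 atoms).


Power set = 2^n.
2^3 = 8


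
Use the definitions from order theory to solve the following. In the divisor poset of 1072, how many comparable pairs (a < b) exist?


A comparable pair {a,b} has a < b or b < a in the order.
Count unordered pairs where one element is strictly below the other.
Examples: {1,2}, {1,4}, {1,8}, {1,16}, ...
Total comparable pairs: 35


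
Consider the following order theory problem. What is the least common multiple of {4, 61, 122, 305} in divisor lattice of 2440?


In a divisor lattice, join = lcm (least common multiple).
Compute lcm iteratively: start with first element, then lcm(current, next).
Elements: [4, 61, 122, 305]
lcm(4,61) = 244
lcm(244,122) = 244
lcm(244,305) = 1220
Final lcm = 1220


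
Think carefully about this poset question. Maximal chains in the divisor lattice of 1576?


A maximal chain goes from the minimum element to a maximal element via cover relations.
Counting all min-to-max paths in the cover graph.
Total maximal chains: 4


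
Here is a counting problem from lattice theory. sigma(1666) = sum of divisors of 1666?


sigma(n) = sum of divisors.
Divisors of 1666: [1, 2, 7, 14, 17, 34, 49, 98, 119, 238, 833, 1666]
Sum = 3078


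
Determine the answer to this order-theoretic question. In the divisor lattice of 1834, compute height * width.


Height = length of longest chain minus 1; width = size of largest antichain.
A maximum chain: 1 | 131 | 917 | 1834  (height 3).
A maximum antichain: {2, 7, 131}  (width 3).
Product = 3 * 3 = 9


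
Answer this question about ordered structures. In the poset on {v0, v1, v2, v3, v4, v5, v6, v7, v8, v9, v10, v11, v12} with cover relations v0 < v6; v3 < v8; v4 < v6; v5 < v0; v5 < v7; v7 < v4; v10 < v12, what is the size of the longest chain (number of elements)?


A chain is a totally ordered subset; we count the number of elements in a maximum chain.
Compute, for each element x, the size of the longest chain ending at x:
  v1: 1
  v2: 1
  v3: 1
  v5: 1
  v9: 1
  v10: 1
  ...
A maximum chain: v5 < v7 < v4 < v6
Number of elements in the longest chain: 4


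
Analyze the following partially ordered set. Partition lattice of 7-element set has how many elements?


B(n) = number of set partitions of an n-element set.
B(n) satisfies the recurrence: B(n+1) = sum_k C(n,k)*B(k).
B(7) = 877


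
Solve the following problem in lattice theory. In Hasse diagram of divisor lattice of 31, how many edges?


A cover relation a -< b holds when a < b with no c strictly between.
Cover relations:
  1 -< 31
Total: 1


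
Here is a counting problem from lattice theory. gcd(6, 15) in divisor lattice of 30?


Meet=gcd.
gcd(6,15)=3


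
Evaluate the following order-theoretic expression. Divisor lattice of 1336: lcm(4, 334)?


Join=lcm.
gcd(4,334)=2
lcm=668


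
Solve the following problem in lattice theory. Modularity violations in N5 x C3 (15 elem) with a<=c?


Modular law: if a <= c then a v (b ^ c) = (a v b) ^ c.
Check all triples (a,b,c) with a <= c among 15 elements.
  e.g. a=(a,0), b=(c,0), c=(b,0): lhs=(a,0) != rhs=(b,0)
  e.g. a=(a,0), b=(c,1), c=(b,0): lhs=(a,0) != rhs=(b,0)
Total violating triples: 18


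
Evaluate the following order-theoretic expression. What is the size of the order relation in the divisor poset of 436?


The order relation is {(a,b) : a <= b}, reflexive so it includes (a,a).
Examples: (1,1), (1,109), (1,2), (1,218), (1,4), ...
Total ordered pairs: 18


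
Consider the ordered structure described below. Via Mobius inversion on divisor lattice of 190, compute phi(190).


phi(n) = n * prod_{p|n} (1 - 1/p).
Prime divisors of 190: [2, 5, 19]
phi(190) = 190 * (1 - 1/2) * (1 - 1/5) * (1 - 1/19)
phi(190) = 72


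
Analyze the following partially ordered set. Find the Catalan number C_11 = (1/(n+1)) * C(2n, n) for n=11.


C(n) = C(2n, n) / (n+1).
C(22, 11) = 705432
C(11) = 705432 / 12 = 58786


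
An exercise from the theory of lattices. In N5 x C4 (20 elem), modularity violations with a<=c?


Modular law: if a <= c then a v (b ^ c) = (a v b) ^ c.
Check all triples (a,b,c) with a <= c among 20 elements.
  e.g. a=(a,0), b=(c,0), c=(b,0): lhs=(a,0) != rhs=(b,0)
  e.g. a=(a,0), b=(c,1), c=(b,0): lhs=(a,0) != rhs=(b,0)
Total violating triples: 40


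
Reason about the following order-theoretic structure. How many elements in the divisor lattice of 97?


Divisors of 97: [1, 97]
Count: 2


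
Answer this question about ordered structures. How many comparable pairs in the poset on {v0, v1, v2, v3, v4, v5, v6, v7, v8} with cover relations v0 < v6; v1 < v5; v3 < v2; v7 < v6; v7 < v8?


A comparable pair {a,b} has a < b or b < a in the order.
Count unordered pairs where one element is strictly below the other.
Examples: {v0,v6}, {v1,v5}, {v2,v3}, {v6,v7}, ...
Total comparable pairs: 5


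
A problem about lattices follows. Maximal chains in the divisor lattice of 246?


A maximal chain goes from the minimum element to a maximal element via cover relations.
Counting all min-to-max paths in the cover graph.
Total maximal chains: 6


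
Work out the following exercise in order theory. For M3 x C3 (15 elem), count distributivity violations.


Distributive law: a ^ (b v c) = (a ^ b) v (a ^ c).
Check all 15^3 = 3375 ordered triples (a,b,c).
  e.g. a=(a1,0), b=(a2,0), c=(a3,0): lhs=(a1,0) != rhs=(0,0)
  e.g. a=(a1,0), b=(a2,0), c=(a3,1): lhs=(a1,0) != rhs=(0,0)
Total violating triples: 162


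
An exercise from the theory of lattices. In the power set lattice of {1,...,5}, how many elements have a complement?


An element a is complemented if some b has a meet b = bottom, a join b = top.
every subset A has complement S\A, so all elements are complemented.
Complemented elements: {}, {1}, {2}, {3}, {4}, {5}, ... (26 more)
Count: 32


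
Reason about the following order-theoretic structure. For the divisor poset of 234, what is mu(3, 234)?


In a divisor lattice, mu(a,b) = mu(b/a) where mu is the classical Mobius function.
b/a = 234/3 = 78
Prime factorization of 78: primes [2, 3, 13]
78 is squarefree with 3 prime factor(s), so mu(78) = (-1)^3 = -1


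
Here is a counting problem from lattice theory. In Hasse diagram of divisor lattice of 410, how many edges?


A cover relation a -< b holds when a < b with no c strictly between.
Cover relations:
  1 -< 2
  1 -< 5
  1 -< 41
  2 -< 10
  2 -< 82
  5 -< 10
  5 -< 205
  10 -< 410
  ...4 more
Total: 12


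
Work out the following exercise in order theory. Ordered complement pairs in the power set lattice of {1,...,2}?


Complement pair (a,b): a meet b = bottom, a join b = top.
Here: A intersect B = {} and A union B = {1,...,2}.
Pairs found: ({},{1,2}), ({1},{2}), ({2},{1}), ({1,2},{})
Total ordered pairs: 4


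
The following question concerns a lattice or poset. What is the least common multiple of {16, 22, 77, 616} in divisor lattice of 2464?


In a divisor lattice, join = lcm (least common multiple).
Compute lcm iteratively: start with first element, then lcm(current, next).
Elements: [16, 22, 77, 616]
lcm(16,22) = 176
lcm(176,77) = 1232
lcm(1232,616) = 1232
Final lcm = 1232


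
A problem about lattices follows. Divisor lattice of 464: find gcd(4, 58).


In a divisor lattice, meet = gcd (greatest common divisor).
By Euclidean algorithm or factoring: gcd(4,58) = 2


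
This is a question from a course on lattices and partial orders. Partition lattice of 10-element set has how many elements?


B(n) = number of set partitions of an n-element set.
B(n) satisfies the recurrence: B(n+1) = sum_k C(n,k)*B(k).
B(10) = 115975


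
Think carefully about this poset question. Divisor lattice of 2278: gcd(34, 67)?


Meet=gcd.
gcd(34,67)=1


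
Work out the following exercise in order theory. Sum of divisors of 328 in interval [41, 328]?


Interval [41,328] in divisors of 328: [41, 82, 164, 328]
Sum = 615


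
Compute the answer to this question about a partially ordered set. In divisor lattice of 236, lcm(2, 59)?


Join=lcm.
gcd(2,59)=1
lcm=118


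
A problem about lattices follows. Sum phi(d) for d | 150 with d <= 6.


Divisors of 150 up to 6: [1, 2, 3, 5, 6]
phi values: [1, 1, 2, 4, 2]
Sum = 10


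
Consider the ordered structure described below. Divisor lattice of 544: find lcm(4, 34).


In a divisor lattice, join = lcm (least common multiple).
gcd(4,34) = 2
lcm(4,34) = 4*34/gcd = 136/2 = 68


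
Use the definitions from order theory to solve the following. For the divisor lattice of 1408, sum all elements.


sigma(n) = sum of divisors.
Divisors of 1408: [1, 2, 4, 8, 11, 16, 22, 32, 44, 64, 88, 128, 176, 352, 704, 1408]
Sum = 3060


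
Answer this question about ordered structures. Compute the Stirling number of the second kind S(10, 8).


S(n,k) = k*S(n-1,k) + S(n-1,k-1).
S(9,8) = 36, S(9,7) = 462
S(10,8) = 8*36 + 462 = 288 + 462
S(10,8) = 750


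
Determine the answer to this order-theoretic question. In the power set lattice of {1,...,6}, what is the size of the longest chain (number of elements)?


A chain is a totally ordered subset; we count the number of elements in a maximum chain.
Compute, for each element x, the size of the longest chain ending at x:
  {}: 1
  {1}: 2
  {2}: 2
  {3}: 2
  {4}: 2
  {5}: 2
  ...
A maximum chain: {} < {1} < {1,2} < {1,2,3} < {1,2,3,4} < {1,2,3,4,5} < {1,2,3,4,5,6}
Number of elements in the longest chain: 7


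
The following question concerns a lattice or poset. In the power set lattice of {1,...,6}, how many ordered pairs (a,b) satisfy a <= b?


The order relation is {(a,b) : a <= b}, reflexive so it includes (a,a).
Examples: ({},{}), ({},{1,2}), ({},{1,2,3}), ({},{1,2,3,4}), ({},{1,2,3,4,5}), ...
Total ordered pairs: 729


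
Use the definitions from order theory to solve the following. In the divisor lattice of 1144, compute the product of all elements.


Divisors of 1144: [1, 2, 4, 8, 11, 13, 22, 26, 44, 52, 88, 104, 143, 286, 572, 1144]
Product = n^(d(n)/2) = 1144^(16/2)
Product = 2933649302161070453948416


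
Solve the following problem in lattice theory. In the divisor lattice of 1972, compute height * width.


Height = length of longest chain minus 1; width = size of largest antichain.
A maximum chain: 1 | 29 | 493 | 986 | 1972  (height 4).
A maximum antichain: {4, 34, 58, 493}  (width 4).
Product = 4 * 4 = 16


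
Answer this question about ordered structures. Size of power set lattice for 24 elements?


Power set = 2^n.
2^24 = 16777216


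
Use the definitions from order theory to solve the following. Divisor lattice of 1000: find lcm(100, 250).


In a divisor lattice, join = lcm (least common multiple).
gcd(100,250) = 50
lcm(100,250) = 100*250/gcd = 25000/50 = 500


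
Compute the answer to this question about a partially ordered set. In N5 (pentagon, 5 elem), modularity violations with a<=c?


Modular law: if a <= c then a v (b ^ c) = (a v b) ^ c.
Check all triples (a,b,c) with a <= c among 5 elements.
  e.g. a=a, b=c, c=b: lhs=a != rhs=b
Total violating triples: 1


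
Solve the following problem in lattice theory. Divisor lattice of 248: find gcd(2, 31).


In a divisor lattice, meet = gcd (greatest common divisor).
By Euclidean algorithm or factoring: gcd(2,31) = 1


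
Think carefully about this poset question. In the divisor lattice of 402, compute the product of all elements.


Divisors of 402: [1, 2, 3, 6, 67, 134, 201, 402]
Product = n^(d(n)/2) = 402^(8/2)
Product = 26115852816


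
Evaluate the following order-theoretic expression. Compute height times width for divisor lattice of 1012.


Height = length of longest chain minus 1; width = size of largest antichain.
A maximum chain: 1 | 23 | 253 | 506 | 1012  (height 4).
A maximum antichain: {4, 22, 46, 253}  (width 4).
Product = 4 * 4 = 16


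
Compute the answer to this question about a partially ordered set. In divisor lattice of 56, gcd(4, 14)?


Meet=gcd.
gcd(4,14)=2


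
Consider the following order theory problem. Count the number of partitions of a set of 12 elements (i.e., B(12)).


B(n) = number of set partitions of an n-element set.
B(n) satisfies the recurrence: B(n+1) = sum_k C(n,k)*B(k).
B(12) = 4213597


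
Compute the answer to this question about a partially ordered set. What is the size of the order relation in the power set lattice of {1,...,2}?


The order relation is {(a,b) : a <= b}, reflexive so it includes (a,a).
Examples: ({},{}), ({},{1,2}), ({},{1}), ({},{2}), ({1,2},{1,2}), ...
Total ordered pairs: 9


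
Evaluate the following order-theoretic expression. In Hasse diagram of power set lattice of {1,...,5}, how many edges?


A cover relation a -< b holds when a < b with no c strictly between.
Cover relations:
  {} -< {1}
  {} -< {2}
  {} -< {3}
  {} -< {4}
  {} -< {5}
  {1} -< {1,2}
  {1} -< {1,3}
  {1} -< {1,4}
  ...72 more
Total: 80


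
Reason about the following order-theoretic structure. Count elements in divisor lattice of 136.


Divisors of 136: [1, 2, 4, 8, 17, 34, 68, 136]
Count: 8


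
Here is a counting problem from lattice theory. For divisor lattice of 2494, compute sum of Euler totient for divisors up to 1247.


Divisors of 2494 up to 1247: [1, 2, 29, 43, 58, 86, 1247]
phi values: [1, 1, 28, 42, 28, 42, 1176]
Sum = 1318


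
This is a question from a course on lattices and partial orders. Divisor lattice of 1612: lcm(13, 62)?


Join=lcm.
gcd(13,62)=1
lcm=806


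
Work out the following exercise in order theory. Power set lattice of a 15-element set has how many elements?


Power set = 2^n.
2^15 = 32768


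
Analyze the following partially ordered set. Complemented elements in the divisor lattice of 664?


An element a is complemented if some b has a meet b = bottom, a join b = top.
a is complemented iff gcd(a, n/a)=1, i.e. a is a unitary divisor of 664.
Complemented elements: 1, 8, 83, 664
Count: 4


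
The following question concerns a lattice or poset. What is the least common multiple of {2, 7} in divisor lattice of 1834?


In a divisor lattice, join = lcm (least common multiple).
Compute lcm iteratively: start with first element, then lcm(current, next).
Elements: [2, 7]
lcm(2,7) = 14
Final lcm = 14


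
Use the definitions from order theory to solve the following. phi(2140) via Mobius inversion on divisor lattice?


phi(n) = n * prod_{p|n} (1 - 1/p).
Prime divisors of 2140: [2, 5, 107]
phi(2140) = 2140 * (1 - 1/2) * (1 - 1/5) * (1 - 1/107)
phi(2140) = 848


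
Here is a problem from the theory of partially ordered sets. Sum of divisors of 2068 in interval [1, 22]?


Interval [1,22] in divisors of 2068: [1, 2, 11, 22]
Sum = 36


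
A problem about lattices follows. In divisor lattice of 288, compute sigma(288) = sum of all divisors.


sigma(n) = sum of divisors.
Divisors of 288: [1, 2, 3, 4, 6, 8, 9, 12, 16, 18, 24, 32, 36, 48, 72, 96, 144, 288]
Sum = 819


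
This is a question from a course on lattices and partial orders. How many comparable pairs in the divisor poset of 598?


A comparable pair {a,b} has a < b or b < a in the order.
Count unordered pairs where one element is strictly below the other.
Examples: {1,2}, {1,13}, {1,23}, {1,26}, ...
Total comparable pairs: 19


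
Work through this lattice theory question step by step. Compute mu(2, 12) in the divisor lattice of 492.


In a divisor lattice, mu(a,b) = mu(b/a) where mu is the classical Mobius function.
b/a = 12/2 = 6
Prime factorization of 6: primes [2, 3]
6 is squarefree with 2 prime factor(s), so mu(6) = (-1)^2 = 1


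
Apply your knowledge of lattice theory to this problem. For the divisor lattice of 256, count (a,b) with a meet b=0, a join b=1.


Complement pair (a,b): a meet b = bottom, a join b = top.
Here: gcd(a,b)=1 and lcm(a,b)=256, i.e. a*b=256 with a,b coprime.
Pairs found: (1,256), (256,1)
Total ordered pairs: 2


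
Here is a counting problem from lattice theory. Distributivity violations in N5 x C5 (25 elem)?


Distributive law: a ^ (b v c) = (a ^ b) v (a ^ c).
Check all 25^3 = 15625 ordered triples (a,b,c).
  e.g. a=(b,0), b=(a,0), c=(c,0): lhs=(b,0) != rhs=(a,0)
  e.g. a=(b,0), b=(a,0), c=(c,1): lhs=(b,0) != rhs=(a,0)
Total violating triples: 250


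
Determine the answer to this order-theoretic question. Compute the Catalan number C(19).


C(n) = C(2n, n) / (n+1).
C(38, 19) = 35345263800
C(19) = 35345263800 / 20 = 1767263190


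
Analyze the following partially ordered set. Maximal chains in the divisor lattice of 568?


A maximal chain goes from the minimum element to a maximal element via cover relations.
Counting all min-to-max paths in the cover graph.
Total maximal chains: 4


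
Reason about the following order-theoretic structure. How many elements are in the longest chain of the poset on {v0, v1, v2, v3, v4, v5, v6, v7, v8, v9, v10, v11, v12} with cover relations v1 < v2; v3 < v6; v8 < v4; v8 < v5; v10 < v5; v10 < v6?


A chain is a totally ordered subset; we count the number of elements in a maximum chain.
Compute, for each element x, the size of the longest chain ending at x:
  v0: 1
  v1: 1
  v3: 1
  v7: 1
  v8: 1
  v9: 1
  ...
A maximum chain: v1 < v2
Number of elements in the longest chain: 2


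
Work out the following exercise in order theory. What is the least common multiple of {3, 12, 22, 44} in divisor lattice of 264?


In a divisor lattice, join = lcm (least common multiple).
Compute lcm iteratively: start with first element, then lcm(current, next).
Elements: [3, 12, 22, 44]
lcm(3,12) = 12
lcm(12,22) = 132
lcm(132,44) = 132
Final lcm = 132


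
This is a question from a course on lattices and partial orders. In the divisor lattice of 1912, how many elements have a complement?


An element a is complemented if some b has a meet b = bottom, a join b = top.
a is complemented iff gcd(a, n/a)=1, i.e. a is a unitary divisor of 1912.
Complemented elements: 1, 8, 239, 1912
Count: 4


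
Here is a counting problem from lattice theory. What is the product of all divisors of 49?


Divisors of 49: [1, 7, 49]
Product = n^(d(n)/2) = 49^(3/2)
Product = 343


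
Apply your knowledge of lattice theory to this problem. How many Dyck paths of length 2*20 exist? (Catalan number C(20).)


C(n) = C(2n, n) / (n+1).
C(40, 20) = 137846528820
C(20) = 137846528820 / 21 = 6564120420


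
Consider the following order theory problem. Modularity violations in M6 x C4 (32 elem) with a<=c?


Modular law: if a <= c then a v (b ^ c) = (a v b) ^ c.
Check all triples (a,b,c) with a <= c among 32 elements.
This lattice is modular (diamonds M_m and their chain-products are modular).
Total violating triples: 0


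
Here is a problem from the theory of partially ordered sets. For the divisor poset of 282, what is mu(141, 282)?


In a divisor lattice, mu(a,b) = mu(b/a) where mu is the classical Mobius function.
b/a = 282/141 = 2
Prime factorization of 2: primes [2]
2 is squarefree with 1 prime factor(s), so mu(2) = (-1)^1 = -1


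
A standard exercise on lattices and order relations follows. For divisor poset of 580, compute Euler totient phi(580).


phi(n) = n * prod_{p|n} (1 - 1/p).
Prime divisors of 580: [2, 5, 29]
phi(580) = 580 * (1 - 1/2) * (1 - 1/5) * (1 - 1/29)
phi(580) = 224


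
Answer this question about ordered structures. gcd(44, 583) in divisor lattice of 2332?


Meet=gcd.
gcd(44,583)=11


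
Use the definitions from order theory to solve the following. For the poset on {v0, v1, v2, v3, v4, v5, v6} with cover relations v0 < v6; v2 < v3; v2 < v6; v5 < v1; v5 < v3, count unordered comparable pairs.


A comparable pair {a,b} has a < b or b < a in the order.
Count unordered pairs where one element is strictly below the other.
Examples: {v0,v6}, {v1,v5}, {v2,v3}, {v2,v6}, ...
Total comparable pairs: 5


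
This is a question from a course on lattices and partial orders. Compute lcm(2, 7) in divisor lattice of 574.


In a divisor lattice, join = lcm (least common multiple).
gcd(2,7) = 1
lcm(2,7) = 2*7/gcd = 14/1 = 14


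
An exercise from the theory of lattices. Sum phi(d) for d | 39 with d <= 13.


Divisors of 39 up to 13: [1, 3, 13]
phi values: [1, 2, 12]
Sum = 15


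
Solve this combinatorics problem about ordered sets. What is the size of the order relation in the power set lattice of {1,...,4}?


The order relation is {(a,b) : a <= b}, reflexive so it includes (a,a).
Examples: ({},{}), ({},{1,2}), ({},{1,2,3}), ({},{1,2,3,4}), ({},{1,2,4}), ...
Total ordered pairs: 81


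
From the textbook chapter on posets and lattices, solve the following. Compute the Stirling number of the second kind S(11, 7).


S(n,k) = k*S(n-1,k) + S(n-1,k-1).
S(10,7) = 5880, S(10,6) = 22827
S(11,7) = 7*5880 + 22827 = 41160 + 22827
S(11,7) = 63987


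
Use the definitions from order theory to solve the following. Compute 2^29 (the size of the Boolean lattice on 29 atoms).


Power set = 2^n.
2^29 = 536870912


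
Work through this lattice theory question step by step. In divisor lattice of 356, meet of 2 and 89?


In a divisor lattice, meet = gcd (greatest common divisor).
By Euclidean algorithm or factoring: gcd(2,89) = 1


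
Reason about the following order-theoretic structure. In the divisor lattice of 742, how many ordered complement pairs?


Complement pair (a,b): a meet b = bottom, a join b = top.
Here: gcd(a,b)=1 and lcm(a,b)=742, i.e. a*b=742 with a,b coprime.
Pairs found: (1,742), (2,371), (7,106), (14,53), ... (4 more)
Total ordered pairs: 8


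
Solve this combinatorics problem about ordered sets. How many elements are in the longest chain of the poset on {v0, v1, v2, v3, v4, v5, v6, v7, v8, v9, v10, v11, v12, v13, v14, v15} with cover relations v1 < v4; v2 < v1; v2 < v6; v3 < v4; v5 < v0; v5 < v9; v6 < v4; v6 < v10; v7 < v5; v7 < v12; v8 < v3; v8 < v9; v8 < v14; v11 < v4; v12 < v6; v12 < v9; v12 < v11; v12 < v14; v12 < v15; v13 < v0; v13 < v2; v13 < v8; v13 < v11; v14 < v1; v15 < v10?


A chain is a totally ordered subset; we count the number of elements in a maximum chain.
Compute, for each element x, the size of the longest chain ending at x:
  v7: 1
  v13: 1
  v2: 2
  v5: 2
  v8: 2
  v12: 2
  ...
A maximum chain: v13 < v8 < v14 < v1 < v4
Number of elements in the longest chain: 5


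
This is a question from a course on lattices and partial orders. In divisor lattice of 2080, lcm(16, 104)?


Join=lcm.
gcd(16,104)=8
lcm=208


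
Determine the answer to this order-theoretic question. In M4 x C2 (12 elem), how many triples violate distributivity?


Distributive law: a ^ (b v c) = (a ^ b) v (a ^ c).
Check all 12^3 = 1728 ordered triples (a,b,c).
  e.g. a=(a1,0), b=(a2,0), c=(a3,0): lhs=(a1,0) != rhs=(0,0)
  e.g. a=(a1,0), b=(a2,0), c=(a3,1): lhs=(a1,0) != rhs=(0,0)
Total violating triples: 192


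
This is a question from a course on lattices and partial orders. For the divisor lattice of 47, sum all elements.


sigma(n) = sum of divisors.
Divisors of 47: [1, 47]
Sum = 48


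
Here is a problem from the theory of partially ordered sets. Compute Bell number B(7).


B(n) = number of set partitions of an n-element set.
B(n) satisfies the recurrence: B(n+1) = sum_k C(n,k)*B(k).
B(7) = 877


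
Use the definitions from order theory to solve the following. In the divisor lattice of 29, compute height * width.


Height = length of longest chain minus 1; width = size of largest antichain.
A maximum chain: 1 | 29  (height 1).
A maximum antichain: {1}  (width 1).
Product = 1 * 1 = 1


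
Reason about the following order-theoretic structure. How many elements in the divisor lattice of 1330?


Divisors of 1330: [1, 2, 5, 7, 10, 14, 19, 35, 38, 70, 95, 133, 190, 266, 665, 1330]
Count: 16


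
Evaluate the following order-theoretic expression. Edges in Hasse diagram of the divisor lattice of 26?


A cover relation a -< b holds when a < b with no c strictly between.
Cover relations:
  1 -< 2
  1 -< 13
  2 -< 26
  13 -< 26
Total: 4


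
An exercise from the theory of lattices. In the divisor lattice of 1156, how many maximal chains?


A maximal chain goes from the minimum element to a maximal element via cover relations.
Counting all min-to-max paths in the cover graph.
Total maximal chains: 6


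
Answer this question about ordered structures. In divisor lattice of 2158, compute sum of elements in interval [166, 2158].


Interval [166,2158] in divisors of 2158: [166, 2158]
Sum = 2324


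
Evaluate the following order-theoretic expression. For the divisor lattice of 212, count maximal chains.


A maximal chain goes from the minimum element to a maximal element via cover relations.
Counting all min-to-max paths in the cover graph.
Total maximal chains: 3


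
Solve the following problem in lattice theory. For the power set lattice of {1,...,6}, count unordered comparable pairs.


A comparable pair {a,b} has a < b or b < a in the order.
Count unordered pairs where one element is strictly below the other.
Examples: {{},{1}}, {{},{2}}, {{},{3}}, {{},{4}}, ...
Total comparable pairs: 665


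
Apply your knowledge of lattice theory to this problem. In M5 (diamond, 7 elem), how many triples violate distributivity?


Distributive law: a ^ (b v c) = (a ^ b) v (a ^ c).
Check all 7^3 = 343 ordered triples (a,b,c).
  e.g. a=a1, b=a2, c=a3: lhs=a1 != rhs=0
  e.g. a=a1, b=a2, c=a4: lhs=a1 != rhs=0
Total violating triples: 60


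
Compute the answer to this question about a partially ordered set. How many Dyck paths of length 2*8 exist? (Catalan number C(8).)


C(n) = C(2n, n) / (n+1).
C(16, 8) = 12870
C(8) = 12870 / 9 = 1430


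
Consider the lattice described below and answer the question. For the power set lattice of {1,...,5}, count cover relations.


A cover relation a -< b holds when a < b with no c strictly between.
Cover relations:
  {} -< {1}
  {} -< {2}
  {} -< {3}
  {} -< {4}
  {} -< {5}
  {1} -< {1,2}
  {1} -< {1,3}
  {1} -< {1,4}
  ...72 more
Total: 80


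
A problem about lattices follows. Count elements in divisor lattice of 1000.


Divisors of 1000: [1, 2, 4, 5, 8, 10, 20, 25, 40, 50, 100, 125, 200, 250, 500, 1000]
Count: 16


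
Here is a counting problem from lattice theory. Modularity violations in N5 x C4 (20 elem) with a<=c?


Modular law: if a <= c then a v (b ^ c) = (a v b) ^ c.
Check all triples (a,b,c) with a <= c among 20 elements.
  e.g. a=(a,0), b=(c,0), c=(b,0): lhs=(a,0) != rhs=(b,0)
  e.g. a=(a,0), b=(c,1), c=(b,0): lhs=(a,0) != rhs=(b,0)
Total violating triples: 40


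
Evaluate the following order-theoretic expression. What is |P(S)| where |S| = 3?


Power set = 2^n.
2^3 = 8


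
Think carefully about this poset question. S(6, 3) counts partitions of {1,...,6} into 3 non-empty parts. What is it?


S(n,k) = k*S(n-1,k) + S(n-1,k-1).
S(5,3) = 25, S(5,2) = 15
S(6,3) = 3*25 + 15 = 75 + 15
S(6,3) = 90


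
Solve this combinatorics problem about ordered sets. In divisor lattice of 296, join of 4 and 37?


In a divisor lattice, join = lcm (least common multiple).
gcd(4,37) = 1
lcm(4,37) = 4*37/gcd = 148/1 = 148


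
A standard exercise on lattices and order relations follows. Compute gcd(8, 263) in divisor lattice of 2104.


In a divisor lattice, meet = gcd (greatest common divisor).
By Euclidean algorithm or factoring: gcd(8,263) = 1


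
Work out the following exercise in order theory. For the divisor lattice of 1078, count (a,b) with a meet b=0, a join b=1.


Complement pair (a,b): a meet b = bottom, a join b = top.
Here: gcd(a,b)=1 and lcm(a,b)=1078, i.e. a*b=1078 with a,b coprime.
Pairs found: (1,1078), (2,539), (11,98), (22,49), ... (4 more)
Total ordered pairs: 8


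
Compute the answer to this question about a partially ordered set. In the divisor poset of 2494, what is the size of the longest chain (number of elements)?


A chain is a totally ordered subset; we count the number of elements in a maximum chain.
Compute, for each element x, the size of the longest chain ending at x:
  1: 1
  2: 2
  29: 2
  43: 2
  58: 3
  86: 3
  ...
A maximum chain: 1 < 2 < 58 < 2494
Number of elements in the longest chain: 4


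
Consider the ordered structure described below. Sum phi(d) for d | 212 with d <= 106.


Divisors of 212 up to 106: [1, 2, 4, 53, 106]
phi values: [1, 1, 2, 52, 52]
Sum = 108
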